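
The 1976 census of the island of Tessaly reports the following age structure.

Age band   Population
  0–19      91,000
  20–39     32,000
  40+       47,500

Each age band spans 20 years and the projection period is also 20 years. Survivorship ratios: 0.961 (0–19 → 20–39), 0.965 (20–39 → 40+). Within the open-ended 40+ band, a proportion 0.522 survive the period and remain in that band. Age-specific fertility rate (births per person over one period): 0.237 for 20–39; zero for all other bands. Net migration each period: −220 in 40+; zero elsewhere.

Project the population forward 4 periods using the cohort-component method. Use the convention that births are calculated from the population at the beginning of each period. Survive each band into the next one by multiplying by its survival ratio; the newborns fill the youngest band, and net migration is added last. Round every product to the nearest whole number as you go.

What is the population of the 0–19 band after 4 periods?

4721

Period 1:
Births: 32000 * 0.237 = 7584
20–39: 91000 * 0.961 = 87451
40+: 32000 * 0.965 + 47500 * 0.522 = 30880 + 24795 = 55675
Net migration: 40+ − 220 → 55455
→ [7584, 87451, 55455]
Period 2:
Births: 87451 * 0.237 = 20726
20–39: 7584 * 0.961 = 7288
40+: 87451 * 0.965 + 55455 * 0.522 = 84390 + 28948 = 113338
Net migration: 40+ − 220 → 113118
→ [20726, 7288, 113118]
Period 3:
Births: 7288 * 0.237 = 1727
20–39: 20726 * 0.961 = 19918
40+: 7288 * 0.965 + 113118 * 0.522 = 7033 + 59048 = 66081
Net migration: 40+ − 220 → 65861
→ [1727, 19918, 65861]
Period 4:
Births: 19918 * 0.237 = 4721
20–39: 1727 * 0.961 = 1660
40+: 19918 * 0.965 + 65861 * 0.522 = 19221 + 34379 = 53600
Net migration: 40+ − 220 → 53380
→ [4721, 1660, 53380]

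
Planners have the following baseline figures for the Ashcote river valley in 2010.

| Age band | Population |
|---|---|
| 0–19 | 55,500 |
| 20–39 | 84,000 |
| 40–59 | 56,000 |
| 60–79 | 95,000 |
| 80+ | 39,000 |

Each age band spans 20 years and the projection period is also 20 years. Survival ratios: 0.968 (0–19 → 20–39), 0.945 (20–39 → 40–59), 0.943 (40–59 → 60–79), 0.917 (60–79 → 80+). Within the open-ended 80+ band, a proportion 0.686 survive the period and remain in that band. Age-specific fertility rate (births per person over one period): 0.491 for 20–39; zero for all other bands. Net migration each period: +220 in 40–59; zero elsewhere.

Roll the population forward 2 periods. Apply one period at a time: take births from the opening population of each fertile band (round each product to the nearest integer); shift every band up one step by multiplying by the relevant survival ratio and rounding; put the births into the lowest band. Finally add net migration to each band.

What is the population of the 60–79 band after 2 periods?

Let band 1 be 0–19 through band 5 = 80+.
[period 1]
Births: 84000 × 0.491 = 41244
Band 2: 55500 × 0.968 = 53724
Band 3: 84000 × 0.945 = 79380
Band 4: 56000 × 0.943 = 52808
Band 5: 95000 × 0.917 + 39000 × 0.686 = 87115 + 26754 = 113869
Net migration: Band 3 + 220 → 79600
→ [41244, 53724, 79600, 52808, 113869]
[period 2]
Births: 53724 × 0.491 = 26378
Band 2: 41244 × 0.968 = 39924
Band 3: 53724 × 0.945 = 50769
Band 4: 79600 × 0.943 = 75063
Band 5: 52808 × 0.917 + 113869 × 0.686 = 48425 + 78114 = 126539
Net migration: Band 3 + 220 → 50989
→ [26378, 39924, 50989, 75063, 126539]

75063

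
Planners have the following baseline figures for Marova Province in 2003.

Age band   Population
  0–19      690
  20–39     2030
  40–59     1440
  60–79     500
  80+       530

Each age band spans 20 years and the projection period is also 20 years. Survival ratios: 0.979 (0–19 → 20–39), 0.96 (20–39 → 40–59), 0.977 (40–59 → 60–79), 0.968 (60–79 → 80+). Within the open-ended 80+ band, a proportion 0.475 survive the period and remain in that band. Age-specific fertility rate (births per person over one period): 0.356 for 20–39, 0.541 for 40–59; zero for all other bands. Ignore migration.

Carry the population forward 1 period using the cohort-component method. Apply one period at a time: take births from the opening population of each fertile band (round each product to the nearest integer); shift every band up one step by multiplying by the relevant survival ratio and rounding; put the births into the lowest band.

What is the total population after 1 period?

6270

(Bands numbered youngest = 1 to oldest = 5.)
After projecting period 1:
Births: 2030 * 0.356 = 723 ; 1440 * 0.541 = 779 → total 1502
Band 2: 690 * 0.979 = 676
Band 3: 2030 * 0.96 = 1949
Band 4: 1440 * 0.977 = 1407
Band 5: 500 * 0.968 + 530 * 0.475 = 484 + 252 = 736
→ [1502, 676, 1949, 1407, 736]
Total after period 1: 1502 + 676 + 1949 + 1407 + 736 = 6270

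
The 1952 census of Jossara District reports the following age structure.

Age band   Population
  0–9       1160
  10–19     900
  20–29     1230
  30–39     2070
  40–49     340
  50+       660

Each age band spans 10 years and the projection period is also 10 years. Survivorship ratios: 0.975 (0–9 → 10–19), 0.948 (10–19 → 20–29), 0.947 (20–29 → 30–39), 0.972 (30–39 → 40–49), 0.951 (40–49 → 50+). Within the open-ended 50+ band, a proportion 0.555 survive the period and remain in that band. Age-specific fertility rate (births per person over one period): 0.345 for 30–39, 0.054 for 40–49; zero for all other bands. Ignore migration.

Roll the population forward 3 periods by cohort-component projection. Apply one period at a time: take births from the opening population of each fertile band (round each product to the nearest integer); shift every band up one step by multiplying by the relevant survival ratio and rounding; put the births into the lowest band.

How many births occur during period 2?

511

Numbering the groups 1..6 from youngest to oldest:
After projecting period 1:
Births: 2070 × 0.345 = 714 ; 340 × 0.054 = 18 ⇒ total 732
Group 2: 1160 × 0.975 = 1131
Group 3: 900 × 0.948 = 853
Group 4: 1230 × 0.947 = 1165
Group 5: 2070 × 0.972 = 2012
Group 6: 340 × 0.951 + 660 × 0.555 = 323 + 366 = 689
End of period: [732, 1131, 853, 1165, 2012, 689]
After projecting period 2:
Births: 1165 × 0.345 = 402 ; 2012 × 0.054 = 109 ⇒ total 511
Group 2: 732 × 0.975 = 714
Group 3: 1131 × 0.948 = 1072
Group 4: 853 × 0.947 = 808
Group 5: 1165 × 0.972 = 1132
Group 6: 2012 × 0.951 + 689 × 0.555 = 1913 + 382 = 2295
End of period: [511, 714, 1072, 808, 1132, 2295]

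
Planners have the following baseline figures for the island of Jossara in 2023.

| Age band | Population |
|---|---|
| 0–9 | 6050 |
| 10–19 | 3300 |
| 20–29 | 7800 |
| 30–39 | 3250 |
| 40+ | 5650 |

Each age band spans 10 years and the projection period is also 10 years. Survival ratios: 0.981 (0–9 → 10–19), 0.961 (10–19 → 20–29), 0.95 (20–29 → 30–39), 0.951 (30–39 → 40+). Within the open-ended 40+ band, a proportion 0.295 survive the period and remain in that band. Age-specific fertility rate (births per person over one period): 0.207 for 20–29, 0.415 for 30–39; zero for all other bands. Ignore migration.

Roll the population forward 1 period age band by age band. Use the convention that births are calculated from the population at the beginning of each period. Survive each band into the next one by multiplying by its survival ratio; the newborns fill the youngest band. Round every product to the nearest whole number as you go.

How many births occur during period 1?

After projecting period 1:
Births: 7800 × 0.207 = 1615  |  3250 × 0.415 = 1349 ⇒ total 2964
10–19: 6050 × 0.981 = 5935
20–29: 3300 × 0.961 = 3171
30–39: 7800 × 0.95 = 7410
40+: 3250 × 0.951 + 5650 × 0.295 = 3091 + 1667 = 4758
Giving 2964 / 5935 / 3171 / 7410 / 4758.

2964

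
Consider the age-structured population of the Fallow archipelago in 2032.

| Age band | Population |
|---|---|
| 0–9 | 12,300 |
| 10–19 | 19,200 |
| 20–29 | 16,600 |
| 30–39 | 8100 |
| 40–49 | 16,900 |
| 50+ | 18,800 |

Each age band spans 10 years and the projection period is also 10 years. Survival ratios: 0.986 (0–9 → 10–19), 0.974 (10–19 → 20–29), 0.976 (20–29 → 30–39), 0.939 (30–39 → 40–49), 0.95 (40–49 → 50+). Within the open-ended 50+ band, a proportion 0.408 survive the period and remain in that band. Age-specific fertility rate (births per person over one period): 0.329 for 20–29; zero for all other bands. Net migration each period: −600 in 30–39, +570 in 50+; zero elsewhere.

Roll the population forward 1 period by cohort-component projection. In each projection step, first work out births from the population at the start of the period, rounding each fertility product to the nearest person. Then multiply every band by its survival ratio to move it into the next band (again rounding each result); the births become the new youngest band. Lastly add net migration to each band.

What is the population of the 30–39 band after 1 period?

(Bands numbered youngest = 1 to oldest = 6.)
Period 1:
Births: 16600 × 0.329 = 5461
Band 2: 12300 × 0.986 = 12128
Band 3: 19200 × 0.974 = 18701
Band 4: 16600 × 0.976 = 16202
Band 5: 8100 × 0.939 = 7606
Band 6: 16900 × 0.95 + 18800 × 0.408 = 16055 + 7670 = 23725
Net migration: Band 4 − 600 → 15602; Band 6 + 570 → 24295
Population now: 0–9=5461, 10–19=12128, 20–29=18701, 30–39=15602, 40–49=7606, 50+=24295

15602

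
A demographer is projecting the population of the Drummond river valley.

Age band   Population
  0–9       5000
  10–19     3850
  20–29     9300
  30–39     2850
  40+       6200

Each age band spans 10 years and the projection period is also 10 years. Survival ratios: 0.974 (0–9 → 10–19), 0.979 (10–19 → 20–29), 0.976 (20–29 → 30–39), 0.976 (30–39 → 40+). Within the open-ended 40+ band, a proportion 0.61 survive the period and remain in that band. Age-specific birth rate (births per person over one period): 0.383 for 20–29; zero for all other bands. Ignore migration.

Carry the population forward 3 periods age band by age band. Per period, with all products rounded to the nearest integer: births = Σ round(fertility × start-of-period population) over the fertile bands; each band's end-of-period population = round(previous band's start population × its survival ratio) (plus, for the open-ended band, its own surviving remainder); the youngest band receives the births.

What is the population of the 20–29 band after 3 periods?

3396

— Period 1 —
Births: 9300 * 0.383 = 3562
10–19: 5000 * 0.974 = 4870
20–29: 3850 * 0.979 = 3769
30–39: 9300 * 0.976 = 9077
40+: 2850 * 0.976 + 6200 * 0.61 = 2782 + 3782 = 6564
Population now: 0–9=3562, 10–19=4870, 20–29=3769, 30–39=9077, 40+=6564
— Period 2 —
Births: 3769 * 0.383 = 1444
10–19: 3562 * 0.974 = 3469
20–29: 4870 * 0.979 = 4768
30–39: 3769 * 0.976 = 3679
40+: 9077 * 0.976 + 6564 * 0.61 = 8859 + 4004 = 12863
Population now: 0–9=1444, 10–19=3469, 20–29=4768, 30–39=3679, 40+=12863
— Period 3 —
Births: 4768 * 0.383 = 1826
10–19: 1444 * 0.974 = 1406
20–29: 3469 * 0.979 = 3396
30–39: 4768 * 0.976 = 4654
40+: 3679 * 0.976 + 12863 * 0.61 = 3591 + 7846 = 11437
Population now: 0–9=1826, 10–19=1406, 20–29=3396, 30–39=4654, 40+=11437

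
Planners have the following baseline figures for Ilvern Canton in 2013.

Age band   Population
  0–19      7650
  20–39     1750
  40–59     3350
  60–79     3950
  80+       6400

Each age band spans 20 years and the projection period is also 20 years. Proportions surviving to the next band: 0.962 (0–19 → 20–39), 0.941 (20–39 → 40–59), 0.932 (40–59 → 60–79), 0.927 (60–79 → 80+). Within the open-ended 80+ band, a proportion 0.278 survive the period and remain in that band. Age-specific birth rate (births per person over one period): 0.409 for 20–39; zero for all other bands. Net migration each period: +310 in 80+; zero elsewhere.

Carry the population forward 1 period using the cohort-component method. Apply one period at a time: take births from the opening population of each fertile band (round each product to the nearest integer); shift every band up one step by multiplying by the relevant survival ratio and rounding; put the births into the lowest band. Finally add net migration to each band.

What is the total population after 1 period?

After projecting period 1:
Births: 1750 × 0.409 = 716
20–39: 7650 × 0.962 = 7359
40–59: 1750 × 0.941 = 1647
60–79: 3350 × 0.932 = 3122
80+: 3950 × 0.927 + 6400 × 0.278 = 3662 + 1779 = 5441
Net migration: 80+ + 310 → 5751
Giving 716 / 7359 / 1647 / 3122 / 5751.
Total after period 1: 716 + 7359 + 1647 + 3122 + 5751 = 18595

18595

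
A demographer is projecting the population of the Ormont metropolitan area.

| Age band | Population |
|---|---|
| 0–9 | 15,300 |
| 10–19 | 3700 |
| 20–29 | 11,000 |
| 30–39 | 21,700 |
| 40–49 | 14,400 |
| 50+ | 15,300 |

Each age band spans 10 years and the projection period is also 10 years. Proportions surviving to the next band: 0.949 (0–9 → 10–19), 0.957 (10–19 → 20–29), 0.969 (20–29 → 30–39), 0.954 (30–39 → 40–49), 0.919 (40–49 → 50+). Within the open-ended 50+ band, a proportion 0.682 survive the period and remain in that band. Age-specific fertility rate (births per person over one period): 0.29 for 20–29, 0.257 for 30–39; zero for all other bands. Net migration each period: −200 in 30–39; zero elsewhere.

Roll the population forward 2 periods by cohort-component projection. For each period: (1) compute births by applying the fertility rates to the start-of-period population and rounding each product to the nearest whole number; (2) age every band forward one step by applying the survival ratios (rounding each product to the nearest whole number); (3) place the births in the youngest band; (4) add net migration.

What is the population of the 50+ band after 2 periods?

Call the groups 1 to 6, youngest first.
[period 1]
Births: 11000 × 0.29 = 3190 ; 21700 × 0.257 = 5577 — total 8767
Group 2: 15300 × 0.949 = 14520
Group 3: 3700 × 0.957 = 3541
Group 4: 11000 × 0.969 = 10659
Group 5: 21700 × 0.954 = 20702
Group 6: 14400 × 0.919 + 15300 × 0.682 = 13234 + 10435 = 23669
Net migration: Group 4 − 200 → 10459
Population now: 0–9=8767, 10–19=14520, 20–29=3541, 30–39=10459, 40–49=20702, 50+=23669
[period 2]
Births: 3541 × 0.29 = 1027 ; 10459 × 0.257 = 2688 — total 3715
Group 2: 8767 × 0.949 = 8320
Group 3: 14520 × 0.957 = 13896
Group 4: 3541 × 0.969 = 3431
Group 5: 10459 × 0.954 = 9978
Group 6: 20702 × 0.919 + 23669 × 0.682 = 19025 + 16142 = 35167
Net migration: Group 4 − 200 → 3231
Population now: 0–9=3715, 10–19=8320, 20–29=13896, 30–39=3231, 40–49=9978, 50+=35167

35167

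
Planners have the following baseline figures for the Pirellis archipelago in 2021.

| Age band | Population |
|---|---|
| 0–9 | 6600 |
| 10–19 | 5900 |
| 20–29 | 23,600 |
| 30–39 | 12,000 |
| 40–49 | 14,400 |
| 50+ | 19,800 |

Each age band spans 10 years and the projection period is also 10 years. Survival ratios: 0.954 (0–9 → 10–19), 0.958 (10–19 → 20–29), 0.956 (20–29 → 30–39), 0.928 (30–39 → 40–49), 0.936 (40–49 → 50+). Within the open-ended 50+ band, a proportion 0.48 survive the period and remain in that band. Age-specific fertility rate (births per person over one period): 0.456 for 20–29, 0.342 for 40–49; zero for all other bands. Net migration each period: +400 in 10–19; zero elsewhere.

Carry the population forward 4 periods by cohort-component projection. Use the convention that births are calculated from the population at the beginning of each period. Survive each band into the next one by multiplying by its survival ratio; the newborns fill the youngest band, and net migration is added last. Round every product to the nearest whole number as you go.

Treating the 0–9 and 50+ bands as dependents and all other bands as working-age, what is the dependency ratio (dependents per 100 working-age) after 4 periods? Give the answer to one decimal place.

Let group 1 be 0–9 through group 6 = 50+.
Period 1.
Births: 23600 × 0.456 = 10762, 14400 × 0.342 = 4925 — total 15687
Group 2: 6600 × 0.954 = 6296
Group 3: 5900 × 0.958 = 5652
Group 4: 23600 × 0.956 = 22562
Group 5: 12000 × 0.928 = 11136
Group 6: 14400 × 0.936 + 19800 × 0.48 = 13478 + 9504 = 22982
Net migration: Group 2 + 400 → 6696
Giving 15687 / 6696 / 5652 / 22562 / 11136 / 22982.
Period 2.
Births: 5652 × 0.456 = 2577, 11136 × 0.342 = 3809 — total 6386
Group 2: 15687 × 0.954 = 14965
Group 3: 6696 × 0.958 = 6415
Group 4: 5652 × 0.956 = 5403
Group 5: 22562 × 0.928 = 20938
Group 6: 11136 × 0.936 + 22982 × 0.48 = 10423 + 11031 = 21454
Net migration: Group 2 + 400 → 15365
Giving 6386 / 15365 / 6415 / 5403 / 20938 / 21454.
Period 3.
Births: 6415 × 0.456 = 2925, 20938 × 0.342 = 7161 — total 10086
Group 2: 6386 × 0.954 = 6092
Group 3: 15365 × 0.958 = 14720
Group 4: 6415 × 0.956 = 6133
Group 5: 5403 × 0.928 = 5014
Group 6: 20938 × 0.936 + 21454 × 0.48 = 19598 + 10298 = 29896
Net migration: Group 2 + 400 → 6492
Giving 10086 / 6492 / 14720 / 6133 / 5014 / 29896.
Period 4.
Births: 14720 × 0.456 = 6712, 5014 × 0.342 = 1715 — total 8427
Group 2: 10086 × 0.954 = 9622
Group 3: 6492 × 0.958 = 6219
Group 4: 14720 × 0.956 = 14072
Group 5: 6133 × 0.928 = 5691
Group 6: 5014 × 0.936 + 29896 × 0.48 = 4693 + 14350 = 19043
Net migration: Group 2 + 400 → 10022
Giving 8427 / 10022 / 6219 / 14072 / 5691 / 19043.
Dependents (band 0–9 + band 50+) = 8427 + 19043 = 27470; working-age = 36004; ratio = 27470/36004 × 100 = 76.3

76.3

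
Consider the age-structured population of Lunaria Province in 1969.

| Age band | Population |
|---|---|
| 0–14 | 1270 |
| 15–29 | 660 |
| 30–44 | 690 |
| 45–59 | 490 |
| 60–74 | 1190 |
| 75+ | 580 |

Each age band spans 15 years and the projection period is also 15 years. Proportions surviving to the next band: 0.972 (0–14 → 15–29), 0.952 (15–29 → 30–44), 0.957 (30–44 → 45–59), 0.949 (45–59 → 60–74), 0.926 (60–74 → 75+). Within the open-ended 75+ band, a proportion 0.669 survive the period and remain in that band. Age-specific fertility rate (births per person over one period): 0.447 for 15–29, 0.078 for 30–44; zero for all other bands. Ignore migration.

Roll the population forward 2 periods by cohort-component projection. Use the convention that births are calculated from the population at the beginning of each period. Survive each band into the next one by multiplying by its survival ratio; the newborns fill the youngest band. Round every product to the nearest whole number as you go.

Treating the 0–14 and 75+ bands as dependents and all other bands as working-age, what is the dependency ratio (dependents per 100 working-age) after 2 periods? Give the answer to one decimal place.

After projecting period 1:
Births: 660 × 0.447 = 295, 690 × 0.078 = 54 — total 349
15–29: 1270 × 0.972 = 1234
30–44: 660 × 0.952 = 628
45–59: 690 × 0.957 = 660
60–74: 490 × 0.949 = 465
75+: 1190 × 0.926 + 580 × 0.669 = 1102 + 388 = 1490
Giving 349 / 1234 / 628 / 660 / 465 / 1490.
After projecting period 2:
Births: 1234 × 0.447 = 552, 628 × 0.078 = 49 — total 601
15–29: 349 × 0.972 = 339
30–44: 1234 × 0.952 = 1175
45–59: 628 × 0.957 = 601
60–74: 660 × 0.949 = 626
75+: 465 × 0.926 + 1490 × 0.669 = 431 + 997 = 1428
Giving 601 / 339 / 1175 / 601 / 626 / 1428.
Dependents (band 0–14 + band 75+) = 601 + 1428 = 2029; working-age = 2741; ratio = 2029/2741 × 100 = 74.0

74.0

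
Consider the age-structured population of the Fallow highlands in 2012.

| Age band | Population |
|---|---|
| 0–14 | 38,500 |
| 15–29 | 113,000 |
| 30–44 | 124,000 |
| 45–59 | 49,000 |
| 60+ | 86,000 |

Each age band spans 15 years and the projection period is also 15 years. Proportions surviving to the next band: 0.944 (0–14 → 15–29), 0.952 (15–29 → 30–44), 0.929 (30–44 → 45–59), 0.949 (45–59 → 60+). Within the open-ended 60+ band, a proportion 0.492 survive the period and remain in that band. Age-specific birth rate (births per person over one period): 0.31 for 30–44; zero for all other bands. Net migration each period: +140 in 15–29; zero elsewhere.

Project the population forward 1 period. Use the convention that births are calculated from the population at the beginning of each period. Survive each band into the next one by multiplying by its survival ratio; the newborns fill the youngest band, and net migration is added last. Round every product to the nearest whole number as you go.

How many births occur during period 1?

38440

Let band 1 be 0–14 through band 5 = 60+.
Period 1.
Births: 124000 * 0.31 = 38440
Band 2: 38500 * 0.944 = 36344
Band 3: 113000 * 0.952 = 107576
Band 4: 124000 * 0.929 = 115196
Band 5: 49000 * 0.949 + 86000 * 0.492 = 46501 + 42312 = 88813
Net migration: Band 2 + 140 → 36484
→ [38440, 36484, 107576, 115196, 88813]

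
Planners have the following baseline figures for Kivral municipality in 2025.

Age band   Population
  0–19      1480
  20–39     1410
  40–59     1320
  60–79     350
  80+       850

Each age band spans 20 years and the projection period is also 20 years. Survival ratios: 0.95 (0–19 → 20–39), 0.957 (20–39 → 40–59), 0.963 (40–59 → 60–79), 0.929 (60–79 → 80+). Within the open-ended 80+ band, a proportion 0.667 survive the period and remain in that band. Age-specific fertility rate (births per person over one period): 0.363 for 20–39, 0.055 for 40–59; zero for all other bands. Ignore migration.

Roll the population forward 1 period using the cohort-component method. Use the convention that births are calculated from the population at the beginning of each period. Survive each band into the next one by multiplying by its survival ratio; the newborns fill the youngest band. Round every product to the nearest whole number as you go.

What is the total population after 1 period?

Call the groups 1 to 5, youngest first.
After projecting period 1:
Births: 1410 * 0.363 = 512 ; 1320 * 0.055 = 73 → 585
Group 2: 1480 * 0.95 = 1406
Group 3: 1410 * 0.957 = 1349
Group 4: 1320 * 0.963 = 1271
Group 5: 350 * 0.929 + 850 * 0.667 = 325 + 567 = 892
End of period: [585, 1406, 1349, 1271, 892]
Total after period 1: 585 + 1406 + 1349 + 1271 + 892 = 5503

5503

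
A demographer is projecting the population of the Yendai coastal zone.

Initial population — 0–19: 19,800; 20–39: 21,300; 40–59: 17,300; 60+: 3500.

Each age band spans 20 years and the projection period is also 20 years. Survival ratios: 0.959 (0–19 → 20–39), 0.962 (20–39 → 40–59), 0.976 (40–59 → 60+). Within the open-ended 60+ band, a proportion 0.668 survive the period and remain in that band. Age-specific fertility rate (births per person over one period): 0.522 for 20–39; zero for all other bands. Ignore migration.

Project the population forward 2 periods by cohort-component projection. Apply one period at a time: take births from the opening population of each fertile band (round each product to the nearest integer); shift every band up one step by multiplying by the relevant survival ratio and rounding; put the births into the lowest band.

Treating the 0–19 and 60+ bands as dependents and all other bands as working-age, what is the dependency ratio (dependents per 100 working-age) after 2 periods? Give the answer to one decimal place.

147.8

Call the groups 1 to 4, youngest first.
Period 1.
Births: 21300 * 0.522 = 11119
Group 2: 19800 * 0.959 = 18988
Group 3: 21300 * 0.962 = 20491
Group 4: 17300 * 0.976 + 3500 * 0.668 = 16885 + 2338 = 19223
End of period: [11119, 18988, 20491, 19223]
Period 2.
Births: 18988 * 0.522 = 9912
Group 2: 11119 * 0.959 = 10663
Group 3: 18988 * 0.962 = 18266
Group 4: 20491 * 0.976 + 19223 * 0.668 = 19999 + 12841 = 32840
End of period: [9912, 10663, 18266, 32840]
Dependents (band 0–19 + band 60+) = 9912 + 32840 = 42752; working-age = 28929; ratio = 42752/28929 × 100 = 147.8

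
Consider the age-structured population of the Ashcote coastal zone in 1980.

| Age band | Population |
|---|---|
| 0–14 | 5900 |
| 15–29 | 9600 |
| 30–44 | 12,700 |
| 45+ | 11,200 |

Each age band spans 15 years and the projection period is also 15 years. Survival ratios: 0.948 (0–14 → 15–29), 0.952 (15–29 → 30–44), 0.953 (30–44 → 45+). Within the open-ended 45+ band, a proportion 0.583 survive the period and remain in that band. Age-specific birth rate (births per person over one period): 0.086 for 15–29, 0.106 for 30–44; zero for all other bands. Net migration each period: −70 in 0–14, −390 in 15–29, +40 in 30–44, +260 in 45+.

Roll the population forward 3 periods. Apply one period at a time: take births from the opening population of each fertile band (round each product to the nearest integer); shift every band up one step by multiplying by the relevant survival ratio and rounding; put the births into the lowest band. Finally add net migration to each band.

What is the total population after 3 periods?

(Groups numbered youngest = 1 to oldest = 4.)
Period 1.
Births: 9600 × 0.086 = 826  |  12700 × 0.106 = 1346 → total 2172
Group 2: 5900 × 0.948 = 5593
Group 3: 9600 × 0.952 = 9139
Group 4: 12700 × 0.953 + 11200 × 0.583 = 12103 + 6530 = 18633
Net migration: Group 1 − 70 → 2102; Group 2 − 390 → 5203; Group 3 + 40 → 9179; Group 4 + 260 → 18893
End of period: [2102, 5203, 9179, 18893]
Period 2.
Births: 5203 × 0.086 = 447  |  9179 × 0.106 = 973 → total 1420
Group 2: 2102 × 0.948 = 1993
Group 3: 5203 × 0.952 = 4953
Group 4: 9179 × 0.953 + 18893 × 0.583 = 8748 + 11015 = 19763
Net migration: Group 1 − 70 → 1350; Group 2 − 390 → 1603; Group 3 + 40 → 4993; Group 4 + 260 → 20023
End of period: [1350, 1603, 4993, 20023]
Period 3.
Births: 1603 × 0.086 = 138  |  4993 × 0.106 = 529 → total 667
Group 2: 1350 × 0.948 = 1280
Group 3: 1603 × 0.952 = 1526
Group 4: 4993 × 0.953 + 20023 × 0.583 = 4758 + 11673 = 16431
Net migration: Group 1 − 70 → 597; Group 2 − 390 → 890; Group 3 + 40 → 1566; Group 4 + 260 → 16691
End of period: [597, 890, 1566, 16691]
Total after period 3: 597 + 890 + 1566 + 16691 = 19744

19744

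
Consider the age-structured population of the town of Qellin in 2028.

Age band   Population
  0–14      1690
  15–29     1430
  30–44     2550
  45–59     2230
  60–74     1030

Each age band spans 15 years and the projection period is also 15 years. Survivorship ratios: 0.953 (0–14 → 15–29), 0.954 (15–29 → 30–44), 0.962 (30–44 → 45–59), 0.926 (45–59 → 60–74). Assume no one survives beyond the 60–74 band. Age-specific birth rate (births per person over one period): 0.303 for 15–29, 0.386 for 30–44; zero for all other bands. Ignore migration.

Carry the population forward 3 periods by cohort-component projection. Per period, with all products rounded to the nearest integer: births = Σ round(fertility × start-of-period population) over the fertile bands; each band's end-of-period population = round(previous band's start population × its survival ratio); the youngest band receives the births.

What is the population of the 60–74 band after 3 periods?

(Groups numbered youngest = 1 to oldest = 5.)
— Period 1 —
Births: 1430 * 0.303 = 433, 2550 * 0.386 = 984 — total 1417
Group 2: 1690 * 0.953 = 1611
Group 3: 1430 * 0.954 = 1364
Group 4: 2550 * 0.962 = 2453
Group 5: 2230 * 0.926 = 2065
End of period: [1417, 1611, 1364, 2453, 2065]
— Period 2 —
Births: 1611 * 0.303 = 488, 1364 * 0.386 = 527 — total 1015
Group 2: 1417 * 0.953 = 1350
Group 3: 1611 * 0.954 = 1537
Group 4: 1364 * 0.962 = 1312
Group 5: 2453 * 0.926 = 2271
End of period: [1015, 1350, 1537, 1312, 2271]
— Period 3 —
Births: 1350 * 0.303 = 409, 1537 * 0.386 = 593 — total 1002
Group 2: 1015 * 0.953 = 967
Group 3: 1350 * 0.954 = 1288
Group 4: 1537 * 0.962 = 1479
Group 5: 1312 * 0.926 = 1215
End of period: [1002, 967, 1288, 1479, 1215]

1215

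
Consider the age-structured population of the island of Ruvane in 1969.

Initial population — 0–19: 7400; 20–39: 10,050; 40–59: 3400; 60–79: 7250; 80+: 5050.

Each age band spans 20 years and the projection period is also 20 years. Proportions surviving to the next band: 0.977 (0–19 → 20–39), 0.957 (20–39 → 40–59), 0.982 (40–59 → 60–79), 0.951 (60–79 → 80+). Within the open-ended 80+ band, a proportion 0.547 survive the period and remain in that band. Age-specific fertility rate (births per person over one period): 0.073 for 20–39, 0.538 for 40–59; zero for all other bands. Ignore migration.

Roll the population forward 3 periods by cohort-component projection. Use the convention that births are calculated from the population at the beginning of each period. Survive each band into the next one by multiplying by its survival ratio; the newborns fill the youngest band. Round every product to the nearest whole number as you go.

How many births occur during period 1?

Numbering the bands 1..5 from youngest to oldest:
— Period 1 —
Births: 10050 × 0.073 = 734 ; 3400 × 0.538 = 1829 → 2563
Band 2: 7400 × 0.977 = 7230
Band 3: 10050 × 0.957 = 9618
Band 4: 3400 × 0.982 = 3339
Band 5: 7250 × 0.951 + 5050 × 0.547 = 6895 + 2762 = 9657
→ [2563, 7230, 9618, 3339, 9657]

2563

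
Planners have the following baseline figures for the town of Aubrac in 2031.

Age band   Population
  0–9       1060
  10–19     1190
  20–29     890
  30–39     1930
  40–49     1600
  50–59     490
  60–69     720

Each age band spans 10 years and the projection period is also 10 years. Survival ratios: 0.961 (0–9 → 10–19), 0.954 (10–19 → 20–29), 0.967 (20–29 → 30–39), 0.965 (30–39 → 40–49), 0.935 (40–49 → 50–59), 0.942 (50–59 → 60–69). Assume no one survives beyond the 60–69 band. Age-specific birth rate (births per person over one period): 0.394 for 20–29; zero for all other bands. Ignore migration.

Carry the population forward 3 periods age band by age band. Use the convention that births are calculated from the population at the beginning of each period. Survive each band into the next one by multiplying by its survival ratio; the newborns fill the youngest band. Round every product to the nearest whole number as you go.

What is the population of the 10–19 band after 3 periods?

After projecting period 1:
Births: 890 × 0.394 = 351
10–19: 1060 × 0.961 = 1019
20–29: 1190 × 0.954 = 1135
30–39: 890 × 0.967 = 861
40–49: 1930 × 0.965 = 1862
50–59: 1600 × 0.935 = 1496
60–69: 490 × 0.942 = 462
→ [351, 1019, 1135, 861, 1862, 1496, 462]
After projecting period 2:
Births: 1135 × 0.394 = 447
10–19: 351 × 0.961 = 337
20–29: 1019 × 0.954 = 972
30–39: 1135 × 0.967 = 1098
40–49: 861 × 0.965 = 831
50–59: 1862 × 0.935 = 1741
60–69: 1496 × 0.942 = 1409
→ [447, 337, 972, 1098, 831, 1741, 1409]
After projecting period 3:
Births: 972 × 0.394 = 383
10–19: 447 × 0.961 = 430
20–29: 337 × 0.954 = 321
30–39: 972 × 0.967 = 940
40–49: 1098 × 0.965 = 1060
50–59: 831 × 0.935 = 777
60–69: 1741 × 0.942 = 1640
→ [383, 430, 321, 940, 1060, 777, 1640]

430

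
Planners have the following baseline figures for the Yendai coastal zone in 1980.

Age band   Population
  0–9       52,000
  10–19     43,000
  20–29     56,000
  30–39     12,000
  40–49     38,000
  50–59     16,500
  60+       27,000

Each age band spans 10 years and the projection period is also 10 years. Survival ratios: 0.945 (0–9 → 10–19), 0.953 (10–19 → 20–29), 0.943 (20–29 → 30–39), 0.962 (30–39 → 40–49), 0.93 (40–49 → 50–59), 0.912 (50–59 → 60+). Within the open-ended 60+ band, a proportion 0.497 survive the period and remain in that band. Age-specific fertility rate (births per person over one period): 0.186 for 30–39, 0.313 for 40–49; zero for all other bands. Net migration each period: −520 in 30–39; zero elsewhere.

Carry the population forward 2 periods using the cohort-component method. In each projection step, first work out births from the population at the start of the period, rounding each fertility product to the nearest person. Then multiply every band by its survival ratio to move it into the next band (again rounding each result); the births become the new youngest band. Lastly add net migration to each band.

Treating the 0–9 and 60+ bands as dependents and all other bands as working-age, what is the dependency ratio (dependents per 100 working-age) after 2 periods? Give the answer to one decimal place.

Period 1:
Births: 12000 × 0.186 = 2232  |  38000 × 0.313 = 11894 → 14126
10–19: 52000 × 0.945 = 49140
20–29: 43000 × 0.953 = 40979
30–39: 56000 × 0.943 = 52808
40–49: 12000 × 0.962 = 11544
50–59: 38000 × 0.93 = 35340
60+: 16500 × 0.912 + 27000 × 0.497 = 15048 + 13419 = 28467
Net migration: 30–39 − 520 → 52288
End of period: [14126, 49140, 40979, 52288, 11544, 35340, 28467]
Period 2:
Births: 52288 × 0.186 = 9726  |  11544 × 0.313 = 3613 → 13339
10–19: 14126 × 0.945 = 13349
20–29: 49140 × 0.953 = 46830
30–39: 40979 × 0.943 = 38643
40–49: 52288 × 0.962 = 50301
50–59: 11544 × 0.93 = 10736
60+: 35340 × 0.912 + 28467 × 0.497 = 32230 + 14148 = 46378
Net migration: 30–39 − 520 → 38123
End of period: [13339, 13349, 46830, 38123, 50301, 10736, 46378]
Dependents (band 0–9 + band 60+) = 13339 + 46378 = 59717; working-age = 159339; ratio = 59717/159339 × 100 = 37.5

37.5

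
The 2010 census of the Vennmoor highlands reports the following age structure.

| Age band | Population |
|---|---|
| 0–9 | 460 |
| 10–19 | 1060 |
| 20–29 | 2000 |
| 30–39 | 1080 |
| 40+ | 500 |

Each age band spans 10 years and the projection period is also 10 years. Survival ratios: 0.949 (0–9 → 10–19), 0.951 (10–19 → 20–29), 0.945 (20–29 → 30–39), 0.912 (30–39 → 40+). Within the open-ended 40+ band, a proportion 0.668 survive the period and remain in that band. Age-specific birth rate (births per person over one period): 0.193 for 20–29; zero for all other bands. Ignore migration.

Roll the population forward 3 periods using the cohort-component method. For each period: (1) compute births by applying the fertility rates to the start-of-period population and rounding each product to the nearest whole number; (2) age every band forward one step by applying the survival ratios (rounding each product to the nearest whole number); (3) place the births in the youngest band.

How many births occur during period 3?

80

Numbering the bands 1..5 from youngest to oldest:
[period 1]
Births: 2000 * 0.193 = 386
Band 2: 460 * 0.949 = 437
Band 3: 1060 * 0.951 = 1008
Band 4: 2000 * 0.945 = 1890
Band 5: 1080 * 0.912 + 500 * 0.668 = 985 + 334 = 1319
→ [386, 437, 1008, 1890, 1319]
[period 2]
Births: 1008 * 0.193 = 195
Band 2: 386 * 0.949 = 366
Band 3: 437 * 0.951 = 416
Band 4: 1008 * 0.945 = 953
Band 5: 1890 * 0.912 + 1319 * 0.668 = 1724 + 881 = 2605
→ [195, 366, 416, 953, 2605]
[period 3]
Births: 416 * 0.193 = 80
Band 2: 195 * 0.949 = 185
Band 3: 366 * 0.951 = 348
Band 4: 416 * 0.945 = 393
Band 5: 953 * 0.912 + 2605 * 0.668 = 869 + 1740 = 2609
→ [80, 185, 348, 393, 2609]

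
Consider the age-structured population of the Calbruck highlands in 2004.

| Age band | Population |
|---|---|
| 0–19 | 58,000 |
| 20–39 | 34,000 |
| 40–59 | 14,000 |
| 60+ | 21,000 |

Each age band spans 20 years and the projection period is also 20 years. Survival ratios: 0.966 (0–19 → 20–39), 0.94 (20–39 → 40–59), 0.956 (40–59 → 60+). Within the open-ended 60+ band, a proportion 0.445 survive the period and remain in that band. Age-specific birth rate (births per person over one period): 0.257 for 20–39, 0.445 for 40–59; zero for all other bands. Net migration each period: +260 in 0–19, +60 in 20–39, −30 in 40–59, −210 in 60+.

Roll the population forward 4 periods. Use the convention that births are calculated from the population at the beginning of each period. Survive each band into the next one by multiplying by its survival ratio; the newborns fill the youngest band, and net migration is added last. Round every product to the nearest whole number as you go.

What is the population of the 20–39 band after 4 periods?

Period 1.
Births: 34000 * 0.257 = 8738, 14000 * 0.445 = 6230 → 14968
20–39: 58000 * 0.966 = 56028
40–59: 34000 * 0.94 = 31960
60+: 14000 * 0.956 + 21000 * 0.445 = 13384 + 9345 = 22729
Net migration: 0–19 + 260 → 15228; 20–39 + 60 → 56088; 40–59 − 30 → 31930; 60+ − 210 → 22519
Giving 15228 / 56088 / 31930 / 22519.
Period 2.
Births: 56088 * 0.257 = 14415, 31930 * 0.445 = 14209 → 28624
20–39: 15228 * 0.966 = 14710
40–59: 56088 * 0.94 = 52723
60+: 31930 * 0.956 + 22519 * 0.445 = 30525 + 10021 = 40546
Net migration: 0–19 + 260 → 28884; 20–39 + 60 → 14770; 40–59 − 30 → 52693; 60+ − 210 → 40336
Giving 28884 / 14770 / 52693 / 40336.
Period 3.
Births: 14770 * 0.257 = 3796, 52693 * 0.445 = 23448 → 27244
20–39: 28884 * 0.966 = 27902
40–59: 14770 * 0.94 = 13884
60+: 52693 * 0.956 + 40336 * 0.445 = 50375 + 17950 = 68325
Net migration: 0–19 + 260 → 27504; 20–39 + 60 → 27962; 40–59 − 30 → 13854; 60+ − 210 → 68115
Giving 27504 / 27962 / 13854 / 68115.
Period 4.
Births: 27962 * 0.257 = 7186, 13854 * 0.445 = 6165 → 13351
20–39: 27504 * 0.966 = 26569
40–59: 27962 * 0.94 = 26284
60+: 13854 * 0.956 + 68115 * 0.445 = 13244 + 30311 = 43555
Net migration: 0–19 + 260 → 13611; 20–39 + 60 → 26629; 40–59 − 30 → 26254; 60+ − 210 → 43345
Giving 13611 / 26629 / 26254 / 43345.

26629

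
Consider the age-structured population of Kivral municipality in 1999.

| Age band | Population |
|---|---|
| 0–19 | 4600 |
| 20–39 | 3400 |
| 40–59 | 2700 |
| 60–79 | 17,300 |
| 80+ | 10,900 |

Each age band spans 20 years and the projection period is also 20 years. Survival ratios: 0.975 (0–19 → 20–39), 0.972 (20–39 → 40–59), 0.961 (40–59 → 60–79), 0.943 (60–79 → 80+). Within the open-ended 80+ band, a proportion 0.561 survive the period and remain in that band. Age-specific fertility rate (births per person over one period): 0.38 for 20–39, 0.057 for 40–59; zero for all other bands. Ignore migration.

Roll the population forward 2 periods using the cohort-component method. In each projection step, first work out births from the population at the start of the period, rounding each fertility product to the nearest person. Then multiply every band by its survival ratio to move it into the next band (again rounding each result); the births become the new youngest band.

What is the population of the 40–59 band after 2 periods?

4359

Let group 1 be 0–19 through group 5 = 80+.
— Period 1 —
Births: 3400 × 0.38 = 1292, 2700 × 0.057 = 154 — total 1446
Group 2: 4600 × 0.975 = 4485
Group 3: 3400 × 0.972 = 3305
Group 4: 2700 × 0.961 = 2595
Group 5: 17300 × 0.943 + 10900 × 0.561 = 16314 + 6115 = 22429
Population now: 0–19=1446, 20–39=4485, 40–59=3305, 60–79=2595, 80+=22429
— Period 2 —
Births: 4485 × 0.38 = 1704, 3305 × 0.057 = 188 — total 1892
Group 2: 1446 × 0.975 = 1410
Group 3: 4485 × 0.972 = 4359
Group 4: 3305 × 0.961 = 3176
Group 5: 2595 × 0.943 + 22429 × 0.561 = 2447 + 12583 = 15030
Population now: 0–19=1892, 20–39=1410, 40–59=4359, 60–79=3176, 80+=15030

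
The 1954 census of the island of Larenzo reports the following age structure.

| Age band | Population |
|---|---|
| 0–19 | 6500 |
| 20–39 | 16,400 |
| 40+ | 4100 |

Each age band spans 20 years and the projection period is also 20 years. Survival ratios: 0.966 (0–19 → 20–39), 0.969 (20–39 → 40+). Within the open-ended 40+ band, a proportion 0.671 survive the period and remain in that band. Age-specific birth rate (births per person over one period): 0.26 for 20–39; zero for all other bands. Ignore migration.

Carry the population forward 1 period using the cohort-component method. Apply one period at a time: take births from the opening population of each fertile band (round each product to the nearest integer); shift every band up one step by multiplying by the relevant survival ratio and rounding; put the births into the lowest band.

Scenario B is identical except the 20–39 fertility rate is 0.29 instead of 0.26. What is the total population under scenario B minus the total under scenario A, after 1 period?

Call the bands 1 to 3, youngest first.
After projecting period 1:
Births: 16400 * 0.26 = 4264
Band 2: 6500 * 0.966 = 6279
Band 3: 16400 * 0.969 + 4100 * 0.671 = 15892 + 2751 = 18643
Giving 4264 / 6279 / 18643.
Scenario A total after 1 period: 29186
Scenario B projection —
After projecting period 1:
Births: 16400 * 0.29 = 4756
Band 2: 6500 * 0.966 = 6279
Band 3: 16400 * 0.969 + 4100 * 0.671 = 15892 + 2751 = 18643
Giving 4756 / 6279 / 18643.
Scenario B total after 1 period: 29678
Difference B − A = 29678 − 29186 = 492

492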